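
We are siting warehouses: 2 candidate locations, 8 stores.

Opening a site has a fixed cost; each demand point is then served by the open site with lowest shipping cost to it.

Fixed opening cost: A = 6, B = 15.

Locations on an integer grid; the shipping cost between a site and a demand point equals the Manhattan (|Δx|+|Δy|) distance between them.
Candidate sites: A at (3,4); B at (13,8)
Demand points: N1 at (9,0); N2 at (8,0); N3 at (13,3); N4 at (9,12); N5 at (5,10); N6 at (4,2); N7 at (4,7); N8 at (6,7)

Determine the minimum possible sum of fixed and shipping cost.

71

Open {A}: assign each demand point to its cheapest open site.
  N1→A 10, N2→A 9, N3→A 11, N4→A 14, N5→A 8, N6→A 3, N7→A 4, N8→A 6
  shipping cost 65, fixed 6 → total 71.
Compare {A, B}: shipping cost 53 + fixed 21 = 74.
Compare {B}: shipping cost 81 + fixed 15 = 96.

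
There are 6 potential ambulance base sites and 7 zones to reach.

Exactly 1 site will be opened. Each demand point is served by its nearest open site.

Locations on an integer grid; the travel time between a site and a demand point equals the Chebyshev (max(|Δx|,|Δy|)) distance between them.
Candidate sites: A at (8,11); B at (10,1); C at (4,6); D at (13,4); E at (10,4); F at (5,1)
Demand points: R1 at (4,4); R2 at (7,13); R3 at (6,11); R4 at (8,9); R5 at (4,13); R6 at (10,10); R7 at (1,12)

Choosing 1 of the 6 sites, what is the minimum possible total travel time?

Open {A}.
  R1→A 7, R2→A 2, R3→A 2, R4→A 2, R5→A 4, R6→A 2, R7→A 7  ⇒ total 26.
Compare {C}: total 37.
Compare {E}: total 51.
No size-1 selection does better; minimum is 26.

26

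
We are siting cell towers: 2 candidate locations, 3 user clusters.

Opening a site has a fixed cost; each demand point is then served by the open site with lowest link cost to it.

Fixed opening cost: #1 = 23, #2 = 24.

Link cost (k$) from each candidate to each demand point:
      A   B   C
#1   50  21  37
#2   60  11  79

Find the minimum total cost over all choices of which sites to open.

Open {#1}: assign each demand point to its cheapest open site.
  A→#1 50, B→#1 21, C→#1 37
  link cost 108, fixed 23 → total 131.
Compare {#1, #2}: link cost 98 + fixed 47 = 145.
Compare {#2}: link cost 150 + fixed 24 = 174.

131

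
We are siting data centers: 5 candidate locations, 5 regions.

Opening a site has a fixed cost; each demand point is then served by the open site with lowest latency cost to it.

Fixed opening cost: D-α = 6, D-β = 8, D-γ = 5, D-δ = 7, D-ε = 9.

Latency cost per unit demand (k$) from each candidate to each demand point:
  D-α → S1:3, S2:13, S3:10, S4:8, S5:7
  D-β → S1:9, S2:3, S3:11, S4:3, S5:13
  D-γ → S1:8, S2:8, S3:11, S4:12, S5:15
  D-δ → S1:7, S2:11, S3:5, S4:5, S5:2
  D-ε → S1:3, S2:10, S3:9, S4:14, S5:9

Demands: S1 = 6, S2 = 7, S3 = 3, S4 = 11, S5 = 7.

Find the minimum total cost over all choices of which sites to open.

Open {D-α, D-β, D-δ}: assign each demand point to its cheapest open site.
  S1→D-α 6×3=18, S2→D-β 7×3=21, S3→D-δ 3×5=15, S4→D-β 11×3=33, S5→D-δ 7×2=14
  latency cost 101, fixed 21 → total 122.
Compare {D-β, D-δ, D-ε}: latency cost 101 + fixed 24 = 125.
Compare {D-α, D-β, D-γ, D-δ}: latency cost 101 + fixed 26 = 127.
Compare {D-β, D-γ, D-δ, D-ε}: latency cost 101 + fixed 29 = 130.
All other subsets cost ≥ 125. Minimum total cost: 122.

122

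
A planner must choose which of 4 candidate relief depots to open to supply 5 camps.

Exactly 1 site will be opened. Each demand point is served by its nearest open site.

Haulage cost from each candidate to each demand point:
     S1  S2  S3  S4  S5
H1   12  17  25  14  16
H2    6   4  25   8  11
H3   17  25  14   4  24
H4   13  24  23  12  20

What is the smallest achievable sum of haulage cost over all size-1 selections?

Open {H2}.
  S1→H2 6, S2→H2 4, S3→H2 25, S4→H2 8, S5→H2 11  ⇒ total 54.
Compare {H1}: total 84.
Compare {H3}: total 84.
No size-1 selection does better; minimum is 54.

54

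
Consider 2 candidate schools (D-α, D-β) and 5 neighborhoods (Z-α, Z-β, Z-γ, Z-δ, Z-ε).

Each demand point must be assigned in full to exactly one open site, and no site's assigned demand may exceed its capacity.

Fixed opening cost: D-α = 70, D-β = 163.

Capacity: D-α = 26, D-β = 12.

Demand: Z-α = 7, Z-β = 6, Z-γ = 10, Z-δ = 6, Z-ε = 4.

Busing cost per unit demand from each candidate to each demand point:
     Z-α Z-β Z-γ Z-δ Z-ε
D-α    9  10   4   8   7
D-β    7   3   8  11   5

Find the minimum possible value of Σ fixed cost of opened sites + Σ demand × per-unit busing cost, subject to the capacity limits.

Open {D-α, D-β}; cheapest assignment that respects the capacities:
  D-α (cap 26, load 23): Z-α, Z-γ, Z-δ — cost 7×9 + 10×4 + 6×8 = 151
  D-β (cap 12, load 10): Z-β, Z-ε — cost 6×3 + 4×5 = 38
  Shipping 189, fixed 233 → total 422.
  Any other capacity-feasible assignment to {D-α, D-β} ships for at least 189.
Total demand is 33 and no other set of sites has combined capacity ≥ 33, so {D-α, D-β} is the only feasible choice of open sites. Minimum: 422.

422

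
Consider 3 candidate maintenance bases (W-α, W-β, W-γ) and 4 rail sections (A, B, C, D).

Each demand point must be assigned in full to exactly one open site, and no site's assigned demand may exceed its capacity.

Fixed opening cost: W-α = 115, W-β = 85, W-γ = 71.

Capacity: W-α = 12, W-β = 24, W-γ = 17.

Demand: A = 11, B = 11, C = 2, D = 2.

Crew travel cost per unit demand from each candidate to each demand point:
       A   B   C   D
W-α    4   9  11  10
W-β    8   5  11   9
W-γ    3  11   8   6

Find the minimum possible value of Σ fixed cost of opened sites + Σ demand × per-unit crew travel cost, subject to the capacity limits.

272

Open {W-β, W-γ}; cheapest assignment that respects the capacities:
  W-β (cap 24, load 11): B — cost 11×5 = 55
  W-γ (cap 17, load 15): A, C, D — cost 11×3 + 2×8 + 2×6 = 61
  Shipping 116, fixed 156 → total 272.
  Any other capacity-feasible assignment to {W-β, W-γ} ships for at least 116.
Compare {W-α, W-β}: its best feasible assignment gives total 339.
Compare {W-α, W-γ}: its best feasible assignment gives total 346.
Every other set of open sites that can feasibly serve all demand totals ≥ 339 even under its best assignment. Minimum: 272.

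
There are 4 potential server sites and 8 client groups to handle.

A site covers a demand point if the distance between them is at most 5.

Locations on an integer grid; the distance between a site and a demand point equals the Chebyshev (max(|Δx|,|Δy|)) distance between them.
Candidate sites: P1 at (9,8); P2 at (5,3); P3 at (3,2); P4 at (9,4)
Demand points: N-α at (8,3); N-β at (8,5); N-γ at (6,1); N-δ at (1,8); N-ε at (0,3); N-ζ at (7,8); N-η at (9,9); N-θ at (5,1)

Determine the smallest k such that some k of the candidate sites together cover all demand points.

Coverage sets (demand points within 5 of each site):
  P1: {N-α, N-β, N-ζ, N-η}
  P2: {N-α, N-β, N-γ, N-δ, N-ε, N-ζ, N-θ}
  P3: {N-α, N-β, N-γ, N-ε, N-θ}
  P4: {N-α, N-β, N-γ, N-ζ, N-η, N-θ}
No single site covers all 8 demand points.
But {P1, P2} covers everything, so the minimum is 2.

2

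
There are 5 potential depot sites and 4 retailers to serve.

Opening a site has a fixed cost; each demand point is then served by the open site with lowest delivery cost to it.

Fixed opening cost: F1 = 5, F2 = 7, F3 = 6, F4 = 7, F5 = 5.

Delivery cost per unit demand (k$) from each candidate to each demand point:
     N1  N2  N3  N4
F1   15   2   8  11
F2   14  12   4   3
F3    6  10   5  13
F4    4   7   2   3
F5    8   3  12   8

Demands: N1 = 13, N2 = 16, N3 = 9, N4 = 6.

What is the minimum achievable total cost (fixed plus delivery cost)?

132

Open {F1, F4}: assign each demand point to its cheapest open site.
  N1→F4 13×4=52, N2→F1 16×2=32, N3→F4 9×2=18, N4→F4 6×3=18
  delivery cost 120, fixed 12 → total 132.
Compare {F1, F4, F5}: delivery cost 120 + fixed 17 = 137.
Compare {F1, F3, F4}: delivery cost 120 + fixed 18 = 138.
Compare {F1, F2, F4}: delivery cost 120 + fixed 19 = 139.
All other subsets cost ≥ 137. Minimum total cost: 132.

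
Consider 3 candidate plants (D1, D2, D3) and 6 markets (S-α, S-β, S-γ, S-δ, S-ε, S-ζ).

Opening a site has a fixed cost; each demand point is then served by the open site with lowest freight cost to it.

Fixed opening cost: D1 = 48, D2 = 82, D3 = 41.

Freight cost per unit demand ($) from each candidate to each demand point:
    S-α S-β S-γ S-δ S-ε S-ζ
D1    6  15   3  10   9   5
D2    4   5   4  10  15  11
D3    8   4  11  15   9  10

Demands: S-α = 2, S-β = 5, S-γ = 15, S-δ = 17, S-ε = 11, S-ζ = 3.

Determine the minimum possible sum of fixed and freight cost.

450

Open {D1, D3}: assign each demand point to its cheapest open site.
  S-α→D1 2×6=12, S-β→D3 5×4=20, S-γ→D1 15×3=45, S-δ→D1 17×10=170, S-ε→D1 11×9=99, S-ζ→D1 3×5=15
  freight cost 361, fixed 89 → total 450.
Compare {D1}: freight cost 416 + fixed 48 = 464.
Compare {D1, D2}: freight cost 362 + fixed 130 = 492.
Compare {D2, D3}: freight cost 387 + fixed 123 = 510.
All other subsets cost ≥ 464. Minimum total cost: 450.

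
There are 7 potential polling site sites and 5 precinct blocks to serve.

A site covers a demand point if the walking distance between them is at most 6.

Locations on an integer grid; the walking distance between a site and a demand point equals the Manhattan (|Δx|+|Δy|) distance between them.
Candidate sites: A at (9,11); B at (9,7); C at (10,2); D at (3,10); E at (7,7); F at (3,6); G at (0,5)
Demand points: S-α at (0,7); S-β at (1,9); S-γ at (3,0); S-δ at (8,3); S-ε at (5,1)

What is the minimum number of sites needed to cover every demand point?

2

Coverage sets (demand points within 6 of each site):
  A: {}
  B: {S-δ}
  C: {S-δ, S-ε}
  D: {S-α, S-β}
  E: {S-δ}
  F: {S-α, S-β, S-γ}
  G: {S-α, S-β}
No single site covers all 5 demand points.
But {C, F} covers everything, so the minimum is 2.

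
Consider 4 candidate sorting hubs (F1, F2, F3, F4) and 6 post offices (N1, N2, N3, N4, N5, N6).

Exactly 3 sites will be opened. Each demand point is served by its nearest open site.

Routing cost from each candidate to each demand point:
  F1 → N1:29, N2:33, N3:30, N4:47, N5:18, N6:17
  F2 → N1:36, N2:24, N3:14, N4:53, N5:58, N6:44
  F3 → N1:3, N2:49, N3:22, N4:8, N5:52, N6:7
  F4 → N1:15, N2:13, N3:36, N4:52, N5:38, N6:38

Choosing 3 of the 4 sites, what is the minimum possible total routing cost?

71

Open {F1, F3, F4}.
  N1→F3 3, N2→F4 13, N3→F3 22, N4→F3 8, N5→F1 18, N6→F3 7  ⇒ total 71.
Compare {F1, F2, F3}: total 74.
Compare {F2, F3, F4}: total 83.
No size-3 selection does better; minimum is 71.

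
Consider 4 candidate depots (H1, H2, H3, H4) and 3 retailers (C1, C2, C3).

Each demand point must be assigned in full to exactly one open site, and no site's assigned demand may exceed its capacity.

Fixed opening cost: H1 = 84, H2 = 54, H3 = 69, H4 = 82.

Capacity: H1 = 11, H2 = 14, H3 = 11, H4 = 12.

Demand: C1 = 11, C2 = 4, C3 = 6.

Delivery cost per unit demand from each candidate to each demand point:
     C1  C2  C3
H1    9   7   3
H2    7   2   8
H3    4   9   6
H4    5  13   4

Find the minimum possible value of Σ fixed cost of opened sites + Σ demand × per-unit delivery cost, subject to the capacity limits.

Open {H2, H3}; cheapest assignment that respects the capacities:
  H2 (cap 14, load 10): C2, C3 — cost 4×2 + 6×8 = 56
  H3 (cap 11, load 11): C1 — cost 11×4 = 44
  Shipping 100, fixed 123 → total 223.
  Any other capacity-feasible assignment to {H2, H3} ships for at least 100.
Compare {H1, H3}: its best feasible assignment gives total 243.
Compare {H2, H4}: its best feasible assignment gives total 247.
Every other set of open sites that can feasibly serve all demand totals ≥ 243 even under its best assignment. Minimum: 223.

223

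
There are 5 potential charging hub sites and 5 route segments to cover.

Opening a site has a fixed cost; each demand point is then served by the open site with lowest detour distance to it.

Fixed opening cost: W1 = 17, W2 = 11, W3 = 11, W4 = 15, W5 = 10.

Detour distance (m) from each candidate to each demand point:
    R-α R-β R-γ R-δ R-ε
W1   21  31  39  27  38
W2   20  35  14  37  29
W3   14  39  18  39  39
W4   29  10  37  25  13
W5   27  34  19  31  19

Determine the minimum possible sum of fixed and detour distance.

106

Open {W3, W4}: assign each demand point to its cheapest open site.
  R-α→W3 14, R-β→W4 10, R-γ→W3 18, R-δ→W4 25, R-ε→W4 13
  detour distance 80, fixed 26 → total 106.
Compare {W2, W4}: detour distance 82 + fixed 26 = 108.
Compare {W2, W3, W4}: detour distance 76 + fixed 37 = 113.
Compare {W3, W4, W5}: detour distance 80 + fixed 36 = 116.
All other subsets cost ≥ 108. Minimum total cost: 106.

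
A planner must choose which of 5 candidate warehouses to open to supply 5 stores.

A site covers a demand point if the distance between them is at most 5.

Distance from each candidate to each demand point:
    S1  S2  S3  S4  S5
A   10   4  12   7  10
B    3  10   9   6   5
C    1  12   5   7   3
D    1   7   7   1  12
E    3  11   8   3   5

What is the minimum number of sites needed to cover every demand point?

3

Coverage sets (demand points within 5 of each site):
  A: {S2}
  B: {S1, S5}
  C: {S1, S3, S5}
  D: {S1, S4}
  E: {S1, S4, S5}
No 2 sites suffice: every size-2 union leaves at least one demand point uncovered.
But {A, C, D} covers everything, so the minimum is 3.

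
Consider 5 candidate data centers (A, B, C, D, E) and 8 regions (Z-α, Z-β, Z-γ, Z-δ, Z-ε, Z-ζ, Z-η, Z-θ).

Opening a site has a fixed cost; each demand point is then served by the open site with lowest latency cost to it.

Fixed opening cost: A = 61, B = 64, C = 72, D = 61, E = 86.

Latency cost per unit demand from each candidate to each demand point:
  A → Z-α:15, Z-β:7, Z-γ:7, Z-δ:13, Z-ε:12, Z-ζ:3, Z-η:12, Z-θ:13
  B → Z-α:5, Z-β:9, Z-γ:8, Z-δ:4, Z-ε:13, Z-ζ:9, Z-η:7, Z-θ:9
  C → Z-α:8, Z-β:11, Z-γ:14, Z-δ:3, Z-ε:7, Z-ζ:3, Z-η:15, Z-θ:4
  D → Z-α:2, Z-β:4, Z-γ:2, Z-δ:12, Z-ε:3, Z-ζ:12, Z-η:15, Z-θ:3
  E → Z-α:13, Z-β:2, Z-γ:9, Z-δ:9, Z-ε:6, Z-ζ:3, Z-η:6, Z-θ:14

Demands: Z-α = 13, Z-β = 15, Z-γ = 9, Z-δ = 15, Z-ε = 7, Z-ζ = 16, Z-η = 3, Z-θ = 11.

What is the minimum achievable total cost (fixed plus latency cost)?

Open {C, D}: assign each demand point to its cheapest open site.
  Z-α→D 13×2=26, Z-β→D 15×4=60, Z-γ→D 9×2=18, Z-δ→C 15×3=45, Z-ε→D 7×3=21, Z-ζ→C 16×3=48, Z-η→C 3×15=45, Z-θ→D 11×3=33
  latency cost 296, fixed 133 → total 429.
Compare {C, D, E}: latency cost 239 + fixed 219 = 458.
Compare {B, D, E}: latency cost 254 + fixed 211 = 465.
Compare {B, C, D}: latency cost 272 + fixed 197 = 469.
All other subsets cost ≥ 458. Minimum total cost: 429.

429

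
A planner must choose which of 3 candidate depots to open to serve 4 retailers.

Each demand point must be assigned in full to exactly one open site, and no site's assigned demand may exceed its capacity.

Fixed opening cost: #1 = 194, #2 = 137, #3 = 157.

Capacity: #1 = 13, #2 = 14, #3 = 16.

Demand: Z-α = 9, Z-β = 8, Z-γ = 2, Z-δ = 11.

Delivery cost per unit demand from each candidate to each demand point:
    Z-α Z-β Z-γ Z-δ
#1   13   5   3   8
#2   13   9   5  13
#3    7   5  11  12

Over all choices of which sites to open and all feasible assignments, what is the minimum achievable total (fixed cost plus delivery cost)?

Open {#1, #2, #3}; cheapest assignment that respects the capacities:
  #1 (cap 13, load 13): Z-γ, Z-δ — cost 2×3 + 11×8 = 94
  #2 (cap 14, load 8): Z-β — cost 8×9 = 72
  #3 (cap 16, load 9): Z-α — cost 9×7 = 63
  Shipping 229, fixed 488 → total 717.
  Any other capacity-feasible assignment to {#1, #2, #3} ships for at least 229.
Total demand is 30; every other set of sites either has combined capacity below 30 or cannot fit the demands without splitting one across sites, so {#1, #2, #3} is the only feasible choice of open sites. Minimum: 717.

717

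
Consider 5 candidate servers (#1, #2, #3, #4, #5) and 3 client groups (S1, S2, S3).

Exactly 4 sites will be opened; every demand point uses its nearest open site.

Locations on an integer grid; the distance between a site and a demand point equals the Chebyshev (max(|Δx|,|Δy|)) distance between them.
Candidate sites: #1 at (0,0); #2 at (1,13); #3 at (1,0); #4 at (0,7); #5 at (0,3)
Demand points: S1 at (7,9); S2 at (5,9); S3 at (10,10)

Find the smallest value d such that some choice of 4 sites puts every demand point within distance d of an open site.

Open {#1, #2, #3, #4}.
  Farthest demand point is S3 at distance 9 (to #2); all others are ≤ 9.
With {#1, #2, #3, #5} the worst case is 9.
With {#1, #2, #4, #5} the worst case is 9.
No size-4 selection achieves below 9.

9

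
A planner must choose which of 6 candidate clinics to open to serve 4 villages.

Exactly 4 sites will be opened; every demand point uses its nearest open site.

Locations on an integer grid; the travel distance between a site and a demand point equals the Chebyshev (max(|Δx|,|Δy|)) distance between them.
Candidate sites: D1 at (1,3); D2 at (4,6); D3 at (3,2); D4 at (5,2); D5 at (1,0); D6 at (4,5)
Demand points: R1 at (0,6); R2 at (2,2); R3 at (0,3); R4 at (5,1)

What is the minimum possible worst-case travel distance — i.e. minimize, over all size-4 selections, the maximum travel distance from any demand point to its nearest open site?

Open {D1, D2, D3, D4}.
  Farthest demand point is R1 at travel distance 3 (to D1); all others are ≤ 3.
With {D1, D2, D3, D5} the worst case is 3.
With {D1, D2, D3, D6} the worst case is 3.
No size-4 selection achieves below 3.

3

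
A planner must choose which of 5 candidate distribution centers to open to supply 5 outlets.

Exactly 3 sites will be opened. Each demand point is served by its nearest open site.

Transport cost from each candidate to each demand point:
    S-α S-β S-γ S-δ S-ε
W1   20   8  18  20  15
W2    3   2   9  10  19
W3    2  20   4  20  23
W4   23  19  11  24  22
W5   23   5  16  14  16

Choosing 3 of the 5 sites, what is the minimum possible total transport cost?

33

Open {W1, W2, W3}.
  S-α→W3 2, S-β→W2 2, S-γ→W3 4, S-δ→W2 10, S-ε→W1 15  ⇒ total 33.
Compare {W2, W3, W5}: total 34.
Compare {W2, W3, W4}: total 37.
No size-3 selection does better; minimum is 33.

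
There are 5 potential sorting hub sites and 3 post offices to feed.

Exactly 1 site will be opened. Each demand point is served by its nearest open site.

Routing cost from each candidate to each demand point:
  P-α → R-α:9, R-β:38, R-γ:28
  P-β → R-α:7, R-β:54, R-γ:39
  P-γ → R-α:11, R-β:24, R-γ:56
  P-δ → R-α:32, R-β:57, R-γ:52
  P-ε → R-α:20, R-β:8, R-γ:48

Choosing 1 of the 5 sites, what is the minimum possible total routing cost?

Open {P-α}.
  R-α→P-α 9, R-β→P-α 38, R-γ→P-α 28  ⇒ total 75.
Compare {P-ε}: total 76.
Compare {P-γ}: total 91.
No size-1 selection does better; minimum is 75.

75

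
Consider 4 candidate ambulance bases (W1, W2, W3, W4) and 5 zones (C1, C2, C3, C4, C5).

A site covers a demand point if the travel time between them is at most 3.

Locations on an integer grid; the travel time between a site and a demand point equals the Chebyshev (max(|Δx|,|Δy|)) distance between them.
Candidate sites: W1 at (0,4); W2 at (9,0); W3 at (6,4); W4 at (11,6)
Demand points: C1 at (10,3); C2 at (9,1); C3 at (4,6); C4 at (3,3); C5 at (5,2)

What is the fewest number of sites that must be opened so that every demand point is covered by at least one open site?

2

Coverage sets (demand points within 3 of each site):
  W1: {C4}
  W2: {C1, C2}
  W3: {C2, C3, C4, C5}
  W4: {C1}
No single site covers all 5 demand points.
But {W2, W3} covers everything, so the minimum is 2.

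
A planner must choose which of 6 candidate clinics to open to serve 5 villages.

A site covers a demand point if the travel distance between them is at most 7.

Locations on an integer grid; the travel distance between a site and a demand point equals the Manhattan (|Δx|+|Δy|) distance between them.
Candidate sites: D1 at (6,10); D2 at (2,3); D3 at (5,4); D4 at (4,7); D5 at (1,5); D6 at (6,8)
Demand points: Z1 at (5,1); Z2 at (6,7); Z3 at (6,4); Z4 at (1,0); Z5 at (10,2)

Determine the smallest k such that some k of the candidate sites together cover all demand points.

Coverage sets (demand points within 7 of each site):
  D1: {Z2, Z3}
  D2: {Z1, Z3, Z4}
  D3: {Z1, Z2, Z3, Z5}
  D4: {Z1, Z2, Z3}
  D5: {Z2, Z3, Z4}
  D6: {Z2, Z3}
No single site covers all 5 demand points.
But {D2, D3} covers everything, so the minimum is 2.

2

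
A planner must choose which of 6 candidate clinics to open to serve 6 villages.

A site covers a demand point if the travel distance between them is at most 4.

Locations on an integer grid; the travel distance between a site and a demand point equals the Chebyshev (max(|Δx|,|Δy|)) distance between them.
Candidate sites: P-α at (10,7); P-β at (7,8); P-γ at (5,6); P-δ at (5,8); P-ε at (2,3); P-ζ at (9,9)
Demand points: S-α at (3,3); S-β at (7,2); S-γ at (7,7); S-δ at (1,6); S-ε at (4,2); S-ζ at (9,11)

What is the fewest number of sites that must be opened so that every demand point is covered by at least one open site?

Coverage sets (demand points within 4 of each site):
  P-α: {S-γ, S-ζ}
  P-β: {S-γ, S-ζ}
  P-γ: {S-α, S-β, S-γ, S-δ, S-ε}
  P-δ: {S-γ, S-δ, S-ζ}
  P-ε: {S-α, S-δ, S-ε}
  P-ζ: {S-γ, S-ζ}
No single site covers all 6 demand points.
But {P-α, P-γ} covers everything, so the minimum is 2.

2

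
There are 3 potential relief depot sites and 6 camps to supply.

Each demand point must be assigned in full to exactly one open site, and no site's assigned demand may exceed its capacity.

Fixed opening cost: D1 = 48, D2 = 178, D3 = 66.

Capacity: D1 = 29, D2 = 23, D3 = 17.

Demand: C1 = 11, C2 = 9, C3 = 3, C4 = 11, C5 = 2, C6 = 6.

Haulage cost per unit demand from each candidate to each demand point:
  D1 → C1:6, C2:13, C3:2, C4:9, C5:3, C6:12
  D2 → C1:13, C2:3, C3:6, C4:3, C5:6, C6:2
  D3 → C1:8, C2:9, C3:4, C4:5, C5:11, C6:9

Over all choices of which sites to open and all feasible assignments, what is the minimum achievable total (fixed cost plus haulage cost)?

418

Open {D1, D3}; cheapest assignment that respects the capacities:
  D1 (cap 29, load 25): C1, C2, C3, C5 — cost 11×6 + 9×13 + 3×2 + 2×3 = 195
  D3 (cap 17, load 17): C4, C6 — cost 11×5 + 6×9 = 109
  Shipping 304, fixed 114 → total 418.
  Any other capacity-feasible assignment to {D1, D3} ships for at least 304.
Compare {D1, D2}: its best feasible assignment gives total 436.
Compare {D1, D2, D3}: its best feasible assignment gives total 464.
Every other set of open sites that can feasibly serve all demand totals ≥ 436 even under its best assignment. Minimum: 418.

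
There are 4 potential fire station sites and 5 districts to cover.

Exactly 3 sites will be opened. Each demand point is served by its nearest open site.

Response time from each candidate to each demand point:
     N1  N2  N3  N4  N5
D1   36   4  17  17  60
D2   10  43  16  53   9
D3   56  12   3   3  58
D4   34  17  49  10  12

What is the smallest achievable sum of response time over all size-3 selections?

Open {D1, D2, D3}.
  N1→D2 10, N2→D1 4, N3→D3 3, N4→D3 3, N5→D2 9  ⇒ total 29.
Compare {D2, D3, D4}: total 37.
Compare {D1, D2, D4}: total 49.
No size-3 selection does better; minimum is 29.

29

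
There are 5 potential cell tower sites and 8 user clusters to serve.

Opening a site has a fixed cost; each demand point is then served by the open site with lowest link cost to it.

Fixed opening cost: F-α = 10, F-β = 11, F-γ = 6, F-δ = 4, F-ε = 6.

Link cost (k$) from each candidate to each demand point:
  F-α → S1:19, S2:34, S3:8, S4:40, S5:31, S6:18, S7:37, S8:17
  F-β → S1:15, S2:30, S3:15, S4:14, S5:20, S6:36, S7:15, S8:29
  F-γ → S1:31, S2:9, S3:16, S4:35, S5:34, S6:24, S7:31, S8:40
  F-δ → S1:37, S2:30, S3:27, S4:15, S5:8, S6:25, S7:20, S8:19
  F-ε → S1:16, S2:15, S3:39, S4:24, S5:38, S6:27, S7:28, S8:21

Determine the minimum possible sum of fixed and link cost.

Open {F-α, F-γ, F-δ}: assign each demand point to its cheapest open site.
  S1→F-α 19, S2→F-γ 9, S3→F-α 8, S4→F-δ 15, S5→F-δ 8, S6→F-α 18, S7→F-δ 20, S8→F-α 17
  link cost 114, fixed 20 → total 134.
Compare {F-α, F-β, F-γ, F-δ}: link cost 104 + fixed 31 = 135.
Compare {F-α, F-δ, F-ε}: link cost 117 + fixed 20 = 137.
Compare {F-α, F-γ, F-δ, F-ε}: link cost 111 + fixed 26 = 137.
All other subsets cost ≥ 135. Minimum total cost: 134.

134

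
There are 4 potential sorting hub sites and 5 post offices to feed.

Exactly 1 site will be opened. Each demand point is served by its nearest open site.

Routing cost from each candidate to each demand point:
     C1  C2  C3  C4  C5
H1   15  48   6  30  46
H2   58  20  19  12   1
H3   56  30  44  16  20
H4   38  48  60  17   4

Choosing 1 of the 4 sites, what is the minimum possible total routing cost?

110

Open {H2}.
  C1→H2 58, C2→H2 20, C3→H2 19, C4→H2 12, C5→H2 1  ⇒ total 110.
Compare {H1}: total 145.
Compare {H3}: total 166.
No size-1 selection does better; minimum is 110.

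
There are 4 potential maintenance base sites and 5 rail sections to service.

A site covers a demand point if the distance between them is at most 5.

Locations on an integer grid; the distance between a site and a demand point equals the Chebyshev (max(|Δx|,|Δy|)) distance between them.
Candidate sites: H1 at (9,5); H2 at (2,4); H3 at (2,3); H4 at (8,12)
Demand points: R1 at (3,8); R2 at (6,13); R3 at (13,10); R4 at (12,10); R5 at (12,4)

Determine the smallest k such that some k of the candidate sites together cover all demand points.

Coverage sets (demand points within 5 of each site):
  H1: {R3, R4, R5}
  H2: {R1}
  H3: {R1}
  H4: {R1, R2, R3, R4}
No single site covers all 5 demand points.
But {H1, H4} covers everything, so the minimum is 2.

2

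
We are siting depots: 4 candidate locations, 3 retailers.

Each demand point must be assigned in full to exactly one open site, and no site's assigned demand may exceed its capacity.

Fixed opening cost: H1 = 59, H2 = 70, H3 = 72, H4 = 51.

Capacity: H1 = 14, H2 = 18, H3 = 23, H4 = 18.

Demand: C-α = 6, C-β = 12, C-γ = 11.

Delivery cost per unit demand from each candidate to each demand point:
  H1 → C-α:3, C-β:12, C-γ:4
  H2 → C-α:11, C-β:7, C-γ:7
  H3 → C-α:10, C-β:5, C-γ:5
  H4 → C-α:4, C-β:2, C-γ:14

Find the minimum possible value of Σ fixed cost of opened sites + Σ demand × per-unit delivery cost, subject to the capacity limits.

202

Open {H1, H4}; cheapest assignment that respects the capacities:
  H1 (cap 14, load 11): C-γ — cost 11×4 = 44
  H4 (cap 18, load 18): C-α, C-β — cost 6×4 + 12×2 = 48
  Shipping 92, fixed 110 → total 202.
  Any other capacity-feasible assignment to {H1, H4} ships for at least 92.
Compare {H3, H4}: its best feasible assignment gives total 226.
Compare {H2, H4}: its best feasible assignment gives total 246.
Every other set of open sites that can feasibly serve all demand totals ≥ 226 even under its best assignment. Minimum: 202.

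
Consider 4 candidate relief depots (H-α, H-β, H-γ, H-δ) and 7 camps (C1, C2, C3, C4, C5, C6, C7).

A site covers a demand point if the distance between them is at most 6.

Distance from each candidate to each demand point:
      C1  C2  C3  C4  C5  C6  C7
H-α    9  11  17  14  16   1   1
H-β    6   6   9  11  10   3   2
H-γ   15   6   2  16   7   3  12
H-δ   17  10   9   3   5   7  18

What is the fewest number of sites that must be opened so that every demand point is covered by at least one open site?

Coverage sets (demand points within 6 of each site):
  H-α: {C6, C7}
  H-β: {C1, C2, C6, C7}
  H-γ: {C2, C3, C6}
  H-δ: {C4, C5}
No 2 sites suffice: every size-2 union leaves at least one demand point uncovered.
But {H-β, H-γ, H-δ} covers everything, so the minimum is 3.

3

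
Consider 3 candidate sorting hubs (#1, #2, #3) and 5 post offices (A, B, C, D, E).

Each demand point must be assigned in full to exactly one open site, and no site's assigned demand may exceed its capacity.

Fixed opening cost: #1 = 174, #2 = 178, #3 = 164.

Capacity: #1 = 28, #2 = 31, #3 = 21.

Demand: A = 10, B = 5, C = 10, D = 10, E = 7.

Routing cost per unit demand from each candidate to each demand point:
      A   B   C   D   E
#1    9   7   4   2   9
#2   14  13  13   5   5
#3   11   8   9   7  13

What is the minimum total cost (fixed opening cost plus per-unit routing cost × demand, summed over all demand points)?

602

Open {#1, #2}; cheapest assignment that respects the capacities:
  #1 (cap 28, load 25): A, B, C — cost 10×9 + 5×7 + 10×4 = 165
  #2 (cap 31, load 17): D, E — cost 10×5 + 7×5 = 85
  Shipping 250, fixed 352 → total 602.
  Any other capacity-feasible assignment to {#1, #2} ships for at least 250.
Compare {#1, #3}: its best feasible assignment gives total 611.
Compare {#2, #3}: its best feasible assignment gives total 692.
Every other set of open sites that can feasibly serve all demand totals ≥ 611 even under its best assignment. Minimum: 602.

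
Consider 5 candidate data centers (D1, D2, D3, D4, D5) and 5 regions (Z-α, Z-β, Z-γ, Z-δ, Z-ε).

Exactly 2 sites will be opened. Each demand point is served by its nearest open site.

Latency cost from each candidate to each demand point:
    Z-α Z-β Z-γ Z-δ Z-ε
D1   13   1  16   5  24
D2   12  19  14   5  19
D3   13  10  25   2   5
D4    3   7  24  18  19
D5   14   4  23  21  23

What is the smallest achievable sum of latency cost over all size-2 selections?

Open {D1, D3}.
  Z-α→D1 13, Z-β→D1 1, Z-γ→D1 16, Z-δ→D3 2, Z-ε→D3 5  ⇒ total 37.
Compare {D3, D4}: total 41.
Compare {D2, D3}: total 43.
No size-2 selection does better; minimum is 37.

37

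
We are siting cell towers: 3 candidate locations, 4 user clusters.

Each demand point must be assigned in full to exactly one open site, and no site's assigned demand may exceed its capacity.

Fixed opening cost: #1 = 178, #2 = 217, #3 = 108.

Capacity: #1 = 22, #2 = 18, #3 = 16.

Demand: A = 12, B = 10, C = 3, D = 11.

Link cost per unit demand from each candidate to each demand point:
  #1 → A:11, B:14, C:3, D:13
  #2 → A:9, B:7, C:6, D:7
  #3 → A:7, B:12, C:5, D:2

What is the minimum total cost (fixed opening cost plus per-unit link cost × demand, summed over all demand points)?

Open {#1, #3}; cheapest assignment that respects the capacities:
  #1 (cap 22, load 22): A, B — cost 12×11 + 10×14 = 272
  #3 (cap 16, load 14): C, D — cost 3×5 + 11×2 = 37
  Shipping 309, fixed 286 → total 595.
  Any other capacity-feasible assignment to {#1, #3} ships for at least 309.
Compare {#1, #2, #3}: its best feasible assignment gives total 736.
Compare {#1, #2}: its best feasible assignment gives total 762.
Every other set of open sites that can feasibly serve all demand totals ≥ 736 even under its best assignment. Minimum: 595.

595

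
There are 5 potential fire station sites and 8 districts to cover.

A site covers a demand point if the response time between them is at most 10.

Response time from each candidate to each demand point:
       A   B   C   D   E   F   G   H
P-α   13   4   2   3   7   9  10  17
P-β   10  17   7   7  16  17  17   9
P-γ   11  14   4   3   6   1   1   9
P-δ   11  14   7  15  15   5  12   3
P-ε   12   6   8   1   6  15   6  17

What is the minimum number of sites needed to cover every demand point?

2

Coverage sets (demand points within 10 of each site):
  P-α: {B, C, D, E, F, G}
  P-β: {A, C, D, H}
  P-γ: {C, D, E, F, G, H}
  P-δ: {C, F, H}
  P-ε: {B, C, D, E, G}
No single site covers all 8 demand points.
But {P-α, P-β} covers everything, so the minimum is 2.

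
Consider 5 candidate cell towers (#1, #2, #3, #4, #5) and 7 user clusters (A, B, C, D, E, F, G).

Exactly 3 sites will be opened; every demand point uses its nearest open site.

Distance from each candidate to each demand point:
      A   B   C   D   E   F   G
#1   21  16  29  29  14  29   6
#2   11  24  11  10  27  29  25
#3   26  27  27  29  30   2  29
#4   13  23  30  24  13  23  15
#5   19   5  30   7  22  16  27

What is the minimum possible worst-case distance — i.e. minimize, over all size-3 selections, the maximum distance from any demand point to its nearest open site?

Open {#1, #2, #3}.
  Farthest demand point is B at distance 16 (to #1); all others are ≤ 16.
With {#1, #2, #5} the worst case is 16.
With {#2, #4, #5} the worst case is 16.
No size-3 selection achieves below 16.

16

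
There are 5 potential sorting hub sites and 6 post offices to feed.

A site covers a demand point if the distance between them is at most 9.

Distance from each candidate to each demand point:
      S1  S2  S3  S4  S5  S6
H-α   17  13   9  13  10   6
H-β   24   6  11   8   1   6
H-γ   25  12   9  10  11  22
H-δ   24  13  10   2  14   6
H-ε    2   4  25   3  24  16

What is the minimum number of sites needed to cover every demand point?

3

Coverage sets (demand points within 9 of each site):
  H-α: {S3, S6}
  H-β: {S2, S4, S5, S6}
  H-γ: {S3}
  H-δ: {S4, S6}
  H-ε: {S1, S2, S4}
No 2 sites suffice: every size-2 union leaves at least one demand point uncovered.
But {H-α, H-β, H-ε} covers everything, so the minimum is 3.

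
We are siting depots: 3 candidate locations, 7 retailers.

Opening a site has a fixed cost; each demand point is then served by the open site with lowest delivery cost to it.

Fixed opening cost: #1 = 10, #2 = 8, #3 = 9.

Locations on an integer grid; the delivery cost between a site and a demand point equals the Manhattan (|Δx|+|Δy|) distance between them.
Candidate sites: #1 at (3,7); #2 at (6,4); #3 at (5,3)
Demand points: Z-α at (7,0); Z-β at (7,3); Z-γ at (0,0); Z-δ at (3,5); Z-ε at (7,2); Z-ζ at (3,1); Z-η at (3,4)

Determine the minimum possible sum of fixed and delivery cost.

38

Open {#3}: assign each demand point to its cheapest open site.
  Z-α→#3 5, Z-β→#3 2, Z-γ→#3 8, Z-δ→#3 4, Z-ε→#3 3, Z-ζ→#3 4, Z-η→#3 3
  delivery cost 29, fixed 9 → total 38.
Compare {#2}: delivery cost 33 + fixed 8 = 41.
Compare {#1, #3}: delivery cost 27 + fixed 19 = 46.
Compare {#2, #3}: delivery cost 29 + fixed 17 = 46.
All other subsets cost ≥ 41. Minimum total cost: 38.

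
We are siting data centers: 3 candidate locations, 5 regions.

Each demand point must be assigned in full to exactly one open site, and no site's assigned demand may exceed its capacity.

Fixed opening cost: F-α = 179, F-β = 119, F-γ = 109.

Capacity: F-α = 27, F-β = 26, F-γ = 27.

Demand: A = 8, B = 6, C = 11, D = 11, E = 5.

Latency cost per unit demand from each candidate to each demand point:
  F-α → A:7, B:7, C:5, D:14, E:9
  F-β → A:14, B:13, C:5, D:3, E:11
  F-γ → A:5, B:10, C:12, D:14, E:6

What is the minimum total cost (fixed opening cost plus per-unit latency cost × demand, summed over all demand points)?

446

Open {F-β, F-γ}; cheapest assignment that respects the capacities:
  F-β (cap 26, load 22): C, D — cost 11×5 + 11×3 = 88
  F-γ (cap 27, load 19): A, B, E — cost 8×5 + 6×10 + 5×6 = 130
  Shipping 218, fixed 228 → total 446.
  Any other capacity-feasible assignment to {F-β, F-γ} ships for at least 218.
Compare {F-α, F-β}: its best feasible assignment gives total 529.
Compare {F-α, F-β, F-γ}: its best feasible assignment gives total 607.
Every other set of open sites that can feasibly serve all demand totals ≥ 529 even under its best assignment. Minimum: 446.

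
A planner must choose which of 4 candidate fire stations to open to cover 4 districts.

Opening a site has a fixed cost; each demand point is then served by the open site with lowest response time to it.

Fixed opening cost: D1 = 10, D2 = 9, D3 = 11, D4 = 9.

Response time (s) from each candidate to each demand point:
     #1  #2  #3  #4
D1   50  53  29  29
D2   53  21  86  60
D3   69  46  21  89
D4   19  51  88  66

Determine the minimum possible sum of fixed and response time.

Open {D1, D2, D4}: assign each demand point to its cheapest open site.
  #1→D4 19, #2→D2 21, #3→D1 29, #4→D1 29
  response time 98, fixed 28 → total 126.
Compare {D1, D2, D3, D4}: response time 90 + fixed 39 = 129.
Compare {D1, D3, D4}: response time 115 + fixed 30 = 145.
Compare {D1, D4}: response time 128 + fixed 19 = 147.
All other subsets cost ≥ 129. Minimum total cost: 126.

126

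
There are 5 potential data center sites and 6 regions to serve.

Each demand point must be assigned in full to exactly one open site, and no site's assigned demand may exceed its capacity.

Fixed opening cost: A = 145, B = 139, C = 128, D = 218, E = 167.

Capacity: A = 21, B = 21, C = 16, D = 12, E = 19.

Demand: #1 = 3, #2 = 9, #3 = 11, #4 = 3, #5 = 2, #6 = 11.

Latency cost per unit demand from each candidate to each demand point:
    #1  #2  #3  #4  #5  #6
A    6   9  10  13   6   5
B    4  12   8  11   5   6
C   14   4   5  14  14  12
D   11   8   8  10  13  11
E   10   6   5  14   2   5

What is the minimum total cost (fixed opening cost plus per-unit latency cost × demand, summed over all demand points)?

Open {A, B}; cheapest assignment that respects the capacities:
  A (cap 21, load 20): #2, #6 — cost 9×9 + 11×5 = 136
  B (cap 21, load 19): #1, #3, #4, #5 — cost 3×4 + 11×8 + 3×11 + 2×5 = 143
  Shipping 279, fixed 284 → total 563.
  Any other capacity-feasible assignment to {A, B} ships for at least 279.
Compare {A, E}: its best feasible assignment gives total 579.
Compare {B, E}: its best feasible assignment gives total 611.
Every other set of open sites that can feasibly serve all demand totals ≥ 579 even under its best assignment. Minimum: 563.

563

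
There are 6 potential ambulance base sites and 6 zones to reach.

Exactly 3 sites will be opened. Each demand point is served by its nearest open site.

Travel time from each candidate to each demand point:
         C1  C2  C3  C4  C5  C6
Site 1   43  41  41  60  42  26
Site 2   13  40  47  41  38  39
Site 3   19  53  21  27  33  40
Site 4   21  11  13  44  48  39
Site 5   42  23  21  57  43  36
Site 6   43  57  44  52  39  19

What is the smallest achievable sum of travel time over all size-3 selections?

Open {Site 3, Site 4, Site 6}.
  C1→Site 3 19, C2→Site 4 11, C3→Site 4 13, C4→Site 3 27, C5→Site 3 33, C6→Site 6 19  ⇒ total 122.
Compare {Site 1, Site 3, Site 4}: total 129.
Compare {Site 2, Site 4, Site 6}: total 135.
No size-3 selection does better; minimum is 122.

122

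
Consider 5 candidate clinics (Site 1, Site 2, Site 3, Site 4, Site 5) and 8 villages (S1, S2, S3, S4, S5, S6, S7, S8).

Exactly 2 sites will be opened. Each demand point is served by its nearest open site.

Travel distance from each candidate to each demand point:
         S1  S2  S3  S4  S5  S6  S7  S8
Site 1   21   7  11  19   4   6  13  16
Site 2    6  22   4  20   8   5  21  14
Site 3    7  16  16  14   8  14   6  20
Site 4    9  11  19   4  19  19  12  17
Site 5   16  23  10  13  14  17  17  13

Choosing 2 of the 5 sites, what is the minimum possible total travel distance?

64

Open {Site 2, Site 4}.
  S1→Site 2 6, S2→Site 4 11, S3→Site 2 4, S4→Site 4 4, S5→Site 2 8, S6→Site 2 5, S7→Site 4 12, S8→Site 2 14  ⇒ total 64.
Compare {Site 1, Site 4}: total 69.
Compare {Site 1, Site 3}: total 71.
No size-2 selection does better; minimum is 64.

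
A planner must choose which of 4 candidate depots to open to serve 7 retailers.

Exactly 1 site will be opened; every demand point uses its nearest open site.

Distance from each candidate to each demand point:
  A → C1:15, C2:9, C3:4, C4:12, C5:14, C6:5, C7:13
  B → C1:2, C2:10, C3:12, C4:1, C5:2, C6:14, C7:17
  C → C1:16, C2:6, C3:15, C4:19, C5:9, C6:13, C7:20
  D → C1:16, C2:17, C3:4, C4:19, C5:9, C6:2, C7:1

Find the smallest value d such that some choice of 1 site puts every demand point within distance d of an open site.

15

Open {A}.
  Farthest demand point is C1 at distance 15 (to A); all others are ≤ 15.
With {B} the worst case is 17.
With {D} the worst case is 19.
No size-1 selection achieves below 15.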